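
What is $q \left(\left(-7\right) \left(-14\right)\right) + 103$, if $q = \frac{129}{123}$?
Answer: $\frac{8437}{41} \approx 205.78$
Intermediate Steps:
$q = \frac{43}{41}$ ($q = 129 \cdot \frac{1}{123} = \frac{43}{41} \approx 1.0488$)
$q \left(\left(-7\right) \left(-14\right)\right) + 103 = \frac{43 \left(\left(-7\right) \left(-14\right)\right)}{41} + 103 = \frac{43}{41} \cdot 98 + 103 = \frac{4214}{41} + 103 = \frac{8437}{41}$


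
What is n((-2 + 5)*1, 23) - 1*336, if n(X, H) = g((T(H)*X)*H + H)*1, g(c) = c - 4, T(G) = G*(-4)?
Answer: -6665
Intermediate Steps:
T(G) = -4*G
g(c) = -4 + c
n(X, H) = -4 + H - 4*X*H**2 (n(X, H) = (-4 + (((-4*H)*X)*H + H))*1 = (-4 + ((-4*H*X)*H + H))*1 = (-4 + (-4*X*H**2 + H))*1 = (-4 + (H - 4*X*H**2))*1 = (-4 + H - 4*X*H**2)*1 = -4 + H - 4*X*H**2)
n((-2 + 5)*1, 23) - 1*336 = (-4 + 23*(1 - 4*23*(-2 + 5)*1)) - 1*336 = (-4 + 23*(1 - 4*23*3*1)) - 336 = (-4 + 23*(1 - 4*23*3)) - 336 = (-4 + 23*(1 - 276)) - 336 = (-4 + 23*(-275)) - 336 = (-4 - 6325) - 336 = -6329 - 336 = -6665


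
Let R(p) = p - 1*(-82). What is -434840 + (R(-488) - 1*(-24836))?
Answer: -410410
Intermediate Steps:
R(p) = 82 + p (R(p) = p + 82 = 82 + p)
-434840 + (R(-488) - 1*(-24836)) = -434840 + ((82 - 488) - 1*(-24836)) = -434840 + (-406 + 24836) = -434840 + 24430 = -410410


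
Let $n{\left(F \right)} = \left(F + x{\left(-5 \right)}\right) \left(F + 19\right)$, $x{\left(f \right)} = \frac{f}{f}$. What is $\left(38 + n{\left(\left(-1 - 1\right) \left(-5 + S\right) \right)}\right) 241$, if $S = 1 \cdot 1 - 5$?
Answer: $178581$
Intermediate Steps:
$x{\left(f \right)} = 1$
$S = -4$ ($S = 1 - 5 = -4$)
$n{\left(F \right)} = \left(1 + F\right) \left(19 + F\right)$ ($n{\left(F \right)} = \left(F + 1\right) \left(F + 19\right) = \left(1 + F\right) \left(19 + F\right)$)
$\left(38 + n{\left(\left(-1 - 1\right) \left(-5 + S\right) \right)}\right) 241 = \left(38 + \left(19 + \left(\left(-1 - 1\right) \left(-5 - 4\right)\right)^{2} + 20 \left(-1 - 1\right) \left(-5 - 4\right)\right)\right) 241 = \left(38 + \left(19 + \left(\left(-1 - 1\right) \left(-9\right)\right)^{2} + 20 \left(-1 - 1\right) \left(-9\right)\right)\right) 241 = \left(38 + \left(19 + \left(\left(-2\right) \left(-9\right)\right)^{2} + 20 \left(\left(-2\right) \left(-9\right)\right)\right)\right) 241 = \left(38 + \left(19 + 18^{2} + 20 \cdot 18\right)\right) 241 = \left(38 + \left(19 + 324 + 360\right)\right) 241 = \left(38 + 703\right) 241 = 741 \cdot 241 = 178581$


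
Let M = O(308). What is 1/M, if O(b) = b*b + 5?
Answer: 1/94869 ≈ 1.0541e-5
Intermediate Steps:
O(b) = 5 + b² (O(b) = b² + 5 = 5 + b²)
M = 94869 (M = 5 + 308² = 5 + 94864 = 94869)
1/M = 1/94869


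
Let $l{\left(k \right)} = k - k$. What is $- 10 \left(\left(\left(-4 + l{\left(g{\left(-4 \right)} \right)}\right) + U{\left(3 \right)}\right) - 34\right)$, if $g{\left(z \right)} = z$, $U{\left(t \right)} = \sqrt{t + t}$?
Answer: $380 - 10 \sqrt{6} \approx 355.5$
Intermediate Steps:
$U{\left(t \right)} = \sqrt{2} \sqrt{t}$ ($U{\left(t \right)} = \sqrt{2 t} = \sqrt{2} \sqrt{t}$)
$l{\left(k \right)} = 0$
$- 10 \left(\left(\left(-4 + l{\left(g{\left(-4 \right)} \right)}\right) + U{\left(3 \right)}\right) - 34\right) = - 10 \left(\left(\left(-4 + 0\right) + \sqrt{2} \sqrt{3}\right) - 34\right) = - 10 \left(\left(-4 + \sqrt{6}\right) - 34\right) = - 10 \left(-38 + \sqrt{6}\right) = 380 - 10 \sqrt{6}$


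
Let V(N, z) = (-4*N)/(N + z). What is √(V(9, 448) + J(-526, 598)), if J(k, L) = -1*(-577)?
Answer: √120489421/457 ≈ 24.019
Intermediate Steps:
J(k, L) = 577
V(N, z) = -4*N/(N + z)
√(V(9, 448) + J(-526, 598)) = √(-4*9/(9 + 448) + 577) = √(-4*9/457 + 577) = √(-4*9*1/457 + 577) = √(-36/457 + 577) = √(263653/457) = √120489421/457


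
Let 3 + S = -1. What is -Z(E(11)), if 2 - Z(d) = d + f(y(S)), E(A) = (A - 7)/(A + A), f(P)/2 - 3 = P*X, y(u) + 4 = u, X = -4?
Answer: 750/11 ≈ 68.182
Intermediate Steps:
S = -4 (S = -3 - 1 = -4)
y(u) = -4 + u
f(P) = 6 - 8*P (f(P) = 6 + 2*(P*(-4)) = 6 + 2*(-4*P) = 6 - 8*P)
E(A) = (-7 + A)/(2*A) (E(A) = (-7 + A)/((2*A)) = (-7 + A)*(1/(2*A)) = (-7 + A)/(2*A))
Z(d) = -68 - d (Z(d) = 2 - (d + (6 - 8*(-4 - 4))) = 2 - (d + (6 - 8*(-8))) = 2 - (d + (6 + 64)) = 2 - (d + 70) = 2 - (70 + d) = 2 + (-70 - d) = -68 - d)
-Z(E(11)) = -(-68 - (-7 + 11)/(2*11)) = -(-68 - 4/(2*11)) = -(-68 - 1*2/11) = -(-68 - 2/11) = -1*(-750/11) = 750/11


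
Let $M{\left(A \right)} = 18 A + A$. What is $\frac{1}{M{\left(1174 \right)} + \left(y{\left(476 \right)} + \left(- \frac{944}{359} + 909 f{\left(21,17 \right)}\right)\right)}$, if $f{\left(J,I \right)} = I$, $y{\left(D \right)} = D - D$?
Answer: $\frac{359}{13554537} \approx 2.6486 \cdot 10^{-5}$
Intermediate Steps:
$y{\left(D \right)} = 0$
$M{\left(A \right)} = 19 A$
$\frac{1}{M{\left(1174 \right)} + \left(y{\left(476 \right)} + \left(- \frac{944}{359} + 909 f{\left(21,17 \right)}\right)\right)} = \frac{1}{19 \cdot 1174 + \left(0 + \left(- \frac{944}{359} + 909 \cdot 17\right)\right)} = \frac{1}{22306 + \left(0 + \left(\left(-944\right) \frac{1}{359} + 15453\right)\right)} = \frac{1}{22306 + \left(0 + \left(- \frac{944}{359} + 15453\right)\right)} = \frac{1}{22306 + \left(0 + \frac{5546683}{359}\right)} = \frac{1}{22306 + \frac{5546683}{359}} = \frac{1}{\frac{13554537}{359}} = \frac{359}{13554537}$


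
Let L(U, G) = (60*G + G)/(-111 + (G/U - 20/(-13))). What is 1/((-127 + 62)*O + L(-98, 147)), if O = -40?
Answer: 2885/7267858 ≈ 0.00039695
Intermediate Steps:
L(U, G) = 61*G/(-1423/13 + G/U) (L(U, G) = (61*G)/(-111 + (G/U - 20*(-1/13))) = (61*G)/(-111 + (G/U + 20/13)) = (61*G)/(-111 + (20/13 + G/U)) = (61*G)/(-1423/13 + G/U) = 61*G/(-1423/13 + G/U))
1/((-127 + 62)*O + L(-98, 147)) = 1/((-127 + 62)*(-40) + 793*147*(-98)/(-1423*(-98) + 13*147)) = 1/(-65*(-40) + 793*147*(-98)/(139454 + 1911)) = 1/(2600 + 793*147*(-98)/141365) = 1/(2600 + 793*147*(-98)*(1/141365)) = 1/(2600 - 233142/2885) = 1/(7267858/2885) = 2885/7267858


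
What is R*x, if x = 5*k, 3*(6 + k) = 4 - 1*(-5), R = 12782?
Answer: -191730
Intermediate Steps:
k = -3 (k = -6 + (4 - 1*(-5))/3 = -6 + (4 + 5)/3 = -6 + (⅓)*9 = -6 + 3 = -3)
x = -15 (x = 5*(-3) = -15)
R*x = 12782*(-15) = -191730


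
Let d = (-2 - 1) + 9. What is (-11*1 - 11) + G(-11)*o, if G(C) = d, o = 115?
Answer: 668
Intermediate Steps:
d = 6 (d = -3 + 9 = 6)
G(C) = 6
(-11*1 - 11) + G(-11)*o = (-11*1 - 11) + 6*115 = (-11 - 11) + 690 = -22 + 690 = 668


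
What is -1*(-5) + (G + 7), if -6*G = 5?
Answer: 67/6 ≈ 11.167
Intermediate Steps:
G = -⅚ (G = -⅙*5 = -⅚ ≈ -0.83333)
-1*(-5) + (G + 7) = -1*(-5) + (-⅚ + 7) = 5 + 37/6 = 67/6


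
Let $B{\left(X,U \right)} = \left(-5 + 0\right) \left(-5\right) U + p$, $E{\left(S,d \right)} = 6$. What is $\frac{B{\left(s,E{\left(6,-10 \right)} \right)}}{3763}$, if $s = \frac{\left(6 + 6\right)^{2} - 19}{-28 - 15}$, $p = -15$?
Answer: $\frac{135}{3763} \approx 0.035876$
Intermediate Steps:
$s = - \frac{125}{43}$ ($s = \frac{12^{2} - 19}{-43} = \left(144 - 19\right) \left(- \frac{1}{43}\right) = 125 \left(- \frac{1}{43}\right) = - \frac{125}{43} \approx -2.907$)
$B{\left(X,U \right)} = -15 + 25 U$ ($B{\left(X,U \right)} = \left(-5 + 0\right) \left(-5\right) U - 15 = \left(-5\right) \left(-5\right) U - 15 = 25 U - 15 = -15 + 25 U$)
$\frac{B{\left(s,E{\left(6,-10 \right)} \right)}}{3763} = \frac{-15 + 25 \cdot 6}{3763} = \left(-15 + 150\right) \frac{1}{3763} = 135 \cdot \frac{1}{3763} = \frac{135}{3763}$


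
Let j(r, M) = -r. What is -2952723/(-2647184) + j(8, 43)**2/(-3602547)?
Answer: 10637153965705/9536604777648 ≈ 1.1154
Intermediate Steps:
-2952723/(-2647184) + j(8, 43)**2/(-3602547) = -2952723/(-2647184) + (-1*8)**2/(-3602547) = -2952723*(-1/2647184) + (-8)**2*(-1/3602547) = 2952723/2647184 + 64*(-1/3602547) = 2952723/2647184 - 64/3602547 = 10637153965705/9536604777648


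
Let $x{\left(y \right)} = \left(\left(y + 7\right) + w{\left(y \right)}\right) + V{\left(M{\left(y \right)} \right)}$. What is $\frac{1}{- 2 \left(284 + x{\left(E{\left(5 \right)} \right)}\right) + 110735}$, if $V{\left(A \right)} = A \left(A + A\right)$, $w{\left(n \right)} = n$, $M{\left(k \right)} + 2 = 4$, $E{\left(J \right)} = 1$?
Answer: $\frac{1}{110133} \approx 9.0799 \cdot 10^{-6}$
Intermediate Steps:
$M{\left(k \right)} = 2$ ($M{\left(k \right)} = -2 + 4 = 2$)
$V{\left(A \right)} = 2 A^{2}$ ($V{\left(A \right)} = A 2 A = 2 A^{2}$)
$x{\left(y \right)} = 15 + 2 y$ ($x{\left(y \right)} = \left(\left(y + 7\right) + y\right) + 2 \cdot 2^{2} = \left(\left(7 + y\right) + y\right) + 2 \cdot 4 = \left(7 + 2 y\right) + 8 = 15 + 2 y$)
$\frac{1}{- 2 \left(284 + x{\left(E{\left(5 \right)} \right)}\right) + 110735} = \frac{1}{- 2 \left(284 + \left(15 + 2 \cdot 1\right)\right) + 110735} = \frac{1}{- 2 \left(284 + \left(15 + 2\right)\right) + 110735} = \frac{1}{- 2 \left(284 + 17\right) + 110735} = \frac{1}{\left(-2\right) 301 + 110735} = \frac{1}{-602 + 110735} = \frac{1}{110133}$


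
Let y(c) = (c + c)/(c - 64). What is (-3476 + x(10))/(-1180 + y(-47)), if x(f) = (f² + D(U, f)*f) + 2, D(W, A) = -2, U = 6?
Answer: 188367/65443 ≈ 2.8783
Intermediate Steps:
x(f) = 2 + f² - 2*f (x(f) = (f² - 2*f) + 2 = 2 + f² - 2*f)
y(c) = 2*c/(-64 + c) (y(c) = (2*c)/(-64 + c) = 2*c/(-64 + c))
(-3476 + x(10))/(-1180 + y(-47)) = (-3476 + (2 + 10² - 2*10))/(-1180 + 2*(-47)/(-64 - 47)) = (-3476 + (2 + 100 - 20))/(-1180 + 2*(-47)/(-111)) = (-3476 + 82)/(-1180 + 2*(-47)*(-1/111)) = -3394/(-1180 + 94/111) = -3394/(-130886/111) = -3394*(-111/130886) = 188367/65443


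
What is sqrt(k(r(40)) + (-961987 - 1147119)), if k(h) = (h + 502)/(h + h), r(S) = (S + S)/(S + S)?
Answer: I*sqrt(8435418)/2 ≈ 1452.2*I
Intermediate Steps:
r(S) = 1 (r(S) = (2*S)/((2*S)) = (2*S)*(1/(2*S)) = 1)
k(h) = (502 + h)/(2*h) (k(h) = (502 + h)/((2*h)) = (502 + h)*(1/(2*h)) = (502 + h)/(2*h))
sqrt(k(r(40)) + (-961987 - 1147119)) = sqrt((1/2)*(502 + 1)/1 + (-961987 - 1147119)) = sqrt((1/2)*1*503 - 2109106) = sqrt(503/2 - 2109106) = sqrt(-4217709/2) = I*sqrt(8435418)/2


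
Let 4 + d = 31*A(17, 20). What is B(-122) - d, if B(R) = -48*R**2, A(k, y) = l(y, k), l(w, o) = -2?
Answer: -714366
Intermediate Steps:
A(k, y) = -2
d = -66 (d = -4 + 31*(-2) = -4 - 62 = -66)
B(-122) - d = -48*(-122)**2 - 1*(-66) = -48*14884 + 66 = -714432 + 66 = -714366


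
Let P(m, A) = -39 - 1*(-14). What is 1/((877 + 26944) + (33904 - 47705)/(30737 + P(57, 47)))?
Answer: 30712/854424751 ≈ 3.5945e-5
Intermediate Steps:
P(m, A) = -25 (P(m, A) = -39 + 14 = -25)
1/((877 + 26944) + (33904 - 47705)/(30737 + P(57, 47))) = 1/((877 + 26944) + (33904 - 47705)/(30737 - 25)) = 1/(27821 - 13801/30712) = 1/(854424751/30712) = 30712/854424751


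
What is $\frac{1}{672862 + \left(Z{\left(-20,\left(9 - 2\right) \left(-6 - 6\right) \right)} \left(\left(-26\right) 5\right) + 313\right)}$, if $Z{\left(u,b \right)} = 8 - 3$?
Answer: $\frac{1}{672525} \approx 1.4869 \cdot 10^{-6}$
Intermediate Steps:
$Z{\left(u,b \right)} = 5$ ($Z{\left(u,b \right)} = 8 - 3 = 5$)
$\frac{1}{672862 + \left(Z{\left(-20,\left(9 - 2\right) \left(-6 - 6\right) \right)} \left(\left(-26\right) 5\right) + 313\right)} = \frac{1}{672862 + \left(5 \left(\left(-26\right) 5\right) + 313\right)} = \frac{1}{672862 + \left(5 \left(-130\right) + 313\right)} = \frac{1}{672862 + \left(-650 + 313\right)} = \frac{1}{672862 - 337} = \frac{1}{672525}$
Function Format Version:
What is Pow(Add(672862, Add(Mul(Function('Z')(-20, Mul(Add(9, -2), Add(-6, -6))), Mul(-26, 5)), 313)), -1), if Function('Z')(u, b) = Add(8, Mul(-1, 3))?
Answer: Rational(1, 672525) ≈ 1.4869e-6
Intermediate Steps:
Function('Z')(u, b) = 5 (Function('Z')(u, b) = Add(8, -3) = 5)
Pow(Add(672862, Add(Mul(Function('Z')(-20, Mul(Add(9, -2), Add(-6, -6))), Mul(-26, 5)), 313)), -1) = Pow(Add(672862, Add(Mul(5, Mul(-26, 5)), 313)), -1) = Pow(Add(672862, Add(Mul(5, -130), 313)), -1) = Pow(Add(672862, Add(-650, 313)), -1) = Pow(Add(672862, -337), -1) = Pow(672525, -1) = Rational(1, 672525)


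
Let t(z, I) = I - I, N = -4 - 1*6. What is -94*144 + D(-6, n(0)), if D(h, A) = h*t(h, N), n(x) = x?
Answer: -13536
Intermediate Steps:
N = -10 (N = -4 - 6 = -10)
t(z, I) = 0
D(h, A) = 0 (D(h, A) = h*0 = 0)
-94*144 + D(-6, n(0)) = -94*144 + 0 = -13536 + 0 = -13536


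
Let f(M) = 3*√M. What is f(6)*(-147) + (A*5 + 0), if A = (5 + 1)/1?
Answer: 30 - 441*√6 ≈ -1050.2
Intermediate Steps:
A = 6 (A = 1*6 = 6)
f(6)*(-147) + (A*5 + 0) = (3*√6)*(-147) + (6*5 + 0) = -441*√6 + (30 + 0) = -441*√6 + 30 = 30 - 441*√6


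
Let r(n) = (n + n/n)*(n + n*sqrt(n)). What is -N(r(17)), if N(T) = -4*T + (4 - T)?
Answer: 1526 + 1530*sqrt(17) ≈ 7834.4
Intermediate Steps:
r(n) = (1 + n)*(n + n**(3/2)) (r(n) = (n + 1)*(n + n**(3/2)) = (1 + n)*(n + n**(3/2)))
N(T) = 4 - 5*T
-N(r(17)) = -(4 - 5*(17 + 17**2 + 17**(3/2) + 17**(5/2))) = -(4 - 5*(17 + 289 + 17*sqrt(17) + 289*sqrt(17))) = -(4 - 5*(306 + 306*sqrt(17))) = -(4 + (-1530 - 1530*sqrt(17))) = -(-1526 - 1530*sqrt(17)) = 1526 + 1530*sqrt(17)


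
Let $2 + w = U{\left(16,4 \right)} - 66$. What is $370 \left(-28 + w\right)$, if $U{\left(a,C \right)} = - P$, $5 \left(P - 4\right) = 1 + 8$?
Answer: $-37666$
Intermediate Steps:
$P = \frac{29}{5}$ ($P = 4 + \frac{1 + 8}{5} = 4 + \frac{1}{5} \cdot 9 = 4 + \frac{9}{5} = \frac{29}{5} \approx 5.8$)
$U{\left(a,C \right)} = - \frac{29}{5}$ ($U{\left(a,C \right)} = \left(-1\right) \frac{29}{5} = - \frac{29}{5}$)
$w = - \frac{369}{5}$ ($w = -2 - \frac{359}{5} = - \frac{369}{5} \approx -73.8$)
$370 \left(-28 + w\right) = 370 \left(-28 - \frac{369}{5}\right) = 370 \left(- \frac{509}{5}\right) = -37666$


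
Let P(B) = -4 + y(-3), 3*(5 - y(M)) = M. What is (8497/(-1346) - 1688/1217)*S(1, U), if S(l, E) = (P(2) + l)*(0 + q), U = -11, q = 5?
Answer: -189193455/1638082 ≈ -115.50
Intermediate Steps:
y(M) = 5 - M/3
P(B) = 2 (P(B) = -4 + (5 - ⅓*(-3)) = -4 + (5 + 1) = -4 + 6 = 2)
S(l, E) = 10 + 5*l (S(l, E) = (2 + l)*(0 + 5) = (2 + l)*5 = 10 + 5*l)
(8497/(-1346) - 1688/1217)*S(1, U) = (8497/(-1346) - 1688/1217)*(10 + 5*1) = (8497*(-1/1346) - 1688*1/1217)*(10 + 5) = (-8497/1346 - 1688/1217)*15 = -12612897/1638082*15 = -189193455/1638082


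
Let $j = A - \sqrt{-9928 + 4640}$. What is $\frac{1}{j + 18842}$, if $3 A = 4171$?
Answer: $\frac{182091}{3684173401} + \frac{18 i \sqrt{1322}}{3684173401} \approx 4.9425 \cdot 10^{-5} + 1.7764 \cdot 10^{-7} i$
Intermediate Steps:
$A = \frac{4171}{3}$ ($A = \frac{1}{3} \cdot 4171 = \frac{4171}{3} \approx 1390.3$)
$j = \frac{4171}{3} - 2 i \sqrt{1322}$ ($j = \frac{4171}{3} - \sqrt{-9928 + 4640} = \frac{4171}{3} - \sqrt{-5288} = \frac{4171}{3} - 2 i \sqrt{1322} \approx 1390.3 - 72.719 i$)
$\frac{1}{j + 18842} = \frac{1}{\left(\frac{4171}{3} - 2 i \sqrt{1322}\right) + 18842} = \frac{1}{\frac{60697}{3} - 2 i \sqrt{1322}}$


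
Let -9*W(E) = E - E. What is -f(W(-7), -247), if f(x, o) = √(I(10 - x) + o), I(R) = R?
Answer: -I*√237 ≈ -15.395*I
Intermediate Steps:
W(E) = 0 (W(E) = -(E - E)/9 = -⅑*0 = 0)
f(x, o) = √(10 + o - x) (f(x, o) = √((10 - x) + o) = √(10 + o - x))
-f(W(-7), -247) = -√(10 - 247 - 1*0) = -√(10 - 247 + 0) = -√(-237) = -I*√237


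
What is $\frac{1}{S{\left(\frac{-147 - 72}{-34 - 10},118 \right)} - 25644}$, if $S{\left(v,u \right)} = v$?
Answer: $- \frac{44}{1128117} \approx -3.9003 \cdot 10^{-5}$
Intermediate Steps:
$\frac{1}{S{\left(\frac{-147 - 72}{-34 - 10},118 \right)} - 25644} = \frac{1}{\frac{-147 - 72}{-34 - 10} - 25644} = \frac{1}{- \frac{219}{-44} - 25644} = \frac{1}{\left(-219\right) \left(- \frac{1}{44}\right) - 25644} = \frac{1}{\frac{219}{44} - 25644} = \frac{1}{- \frac{1128117}{44}} = - \frac{44}{1128117}$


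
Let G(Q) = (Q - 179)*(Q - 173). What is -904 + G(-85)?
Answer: 67208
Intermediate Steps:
G(Q) = (-179 + Q)*(-173 + Q)
-904 + G(-85) = -904 + (30967 + (-85)² - 352*(-85)) = -904 + (30967 + 7225 + 29920) = -904 + 68112 = 67208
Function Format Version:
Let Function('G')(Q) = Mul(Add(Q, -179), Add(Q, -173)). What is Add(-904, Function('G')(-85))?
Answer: 67208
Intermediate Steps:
Function('G')(Q) = Mul(Add(-179, Q), Add(-173, Q))
Add(-904, Function('G')(-85)) = Add(-904, Add(30967, Pow(-85, 2), Mul(-352, -85))) = Add(-904, Add(30967, 7225, 29920)) = Add(-904, 68112) = 67208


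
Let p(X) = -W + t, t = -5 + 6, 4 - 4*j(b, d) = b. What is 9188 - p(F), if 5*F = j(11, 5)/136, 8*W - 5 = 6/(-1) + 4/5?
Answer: 367479/40 ≈ 9187.0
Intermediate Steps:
j(b, d) = 1 - b/4
W = -1/40 (W = 5/8 + (6/(-1) + 4/5)/8 = 5/8 + (6*(-1) + 4*(1/5))/8 = 5/8 + (-6 + 4/5)/8 = 5/8 + (1/8)*(-26/5) = 5/8 - 13/20 = -1/40 ≈ -0.025000)
t = 1
F = -7/2720 (F = ((1 - 1/4*11)/136)/5 = ((1 - 11/4)*(1/136))/5 = (-7/4*1/136)/5 = (1/5)*(-7/544) = -7/2720 ≈ -0.0025735)
p(X) = 41/40 (p(X) = -1*(-1/40) + 1 = 1/40 + 1 = 41/40)
9188 - p(F) = 9188 - 1*41/40 = 9188 - 41/40 = 367479/40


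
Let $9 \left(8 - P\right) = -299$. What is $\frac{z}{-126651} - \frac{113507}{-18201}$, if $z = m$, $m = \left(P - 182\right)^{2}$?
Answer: $\frac{54058091168}{8891388711} \approx 6.0798$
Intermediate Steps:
$P = \frac{371}{9}$ ($P = 8 - - \frac{299}{9} = 8 + \frac{299}{9} = \frac{371}{9} \approx 41.222$)
$m = \frac{1605289}{81}$ ($m = \left(\frac{371}{9} - 182\right)^{2} = \left(- \frac{1267}{9}\right)^{2} = \frac{1605289}{81} \approx 19818.0$)
$z = \frac{1605289}{81} \approx 19818.0$
$\frac{z}{-126651} - \frac{113507}{-18201} = \frac{1605289}{81 \left(-126651\right)} - \frac{113507}{-18201} = \frac{1605289}{81} \left(- \frac{1}{126651}\right) - - \frac{113507}{18201} = - \frac{229327}{1465533} + \frac{113507}{18201} = \frac{54058091168}{8891388711}$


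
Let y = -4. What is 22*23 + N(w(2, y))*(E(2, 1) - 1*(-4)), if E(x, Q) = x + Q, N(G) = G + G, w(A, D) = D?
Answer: 450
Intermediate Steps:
N(G) = 2*G
E(x, Q) = Q + x
22*23 + N(w(2, y))*(E(2, 1) - 1*(-4)) = 22*23 + (2*(-4))*((1 + 2) - 1*(-4)) = 506 - 8*(3 + 4) = 506 - 8*7 = 506 - 56 = 450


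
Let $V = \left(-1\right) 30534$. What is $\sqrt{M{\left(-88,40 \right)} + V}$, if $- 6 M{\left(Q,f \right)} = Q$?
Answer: $\frac{i \sqrt{274674}}{3} \approx 174.7 i$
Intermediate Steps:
$M{\left(Q,f \right)} = - \frac{Q}{6}$
$V = -30534$
$\sqrt{M{\left(-88,40 \right)} + V} = \sqrt{\left(- \frac{1}{6}\right) \left(-88\right) - 30534} = \sqrt{\frac{44}{3} - 30534} = \sqrt{- \frac{91558}{3}} = \frac{i \sqrt{274674}}{3}$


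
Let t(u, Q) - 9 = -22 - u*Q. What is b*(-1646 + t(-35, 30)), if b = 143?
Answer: -87087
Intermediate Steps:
t(u, Q) = -13 - Q*u (t(u, Q) = 9 + (-22 - u*Q) = 9 + (-22 - Q*u) = -13 - Q*u)
b*(-1646 + t(-35, 30)) = 143*(-1646 + (-13 - 1*30*(-35))) = 143*(-1646 + (-13 + 1050)) = 143*(-1646 + 1037) = 143*(-609) = -87087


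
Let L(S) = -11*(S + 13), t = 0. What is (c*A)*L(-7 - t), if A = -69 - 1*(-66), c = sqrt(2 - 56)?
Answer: 594*I*sqrt(6) ≈ 1455.0*I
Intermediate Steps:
L(S) = -143 - 11*S (L(S) = -11*(13 + S) = -143 - 11*S)
c = 3*I*sqrt(6) (c = sqrt(-54) = 3*I*sqrt(6) ≈ 7.3485*I)
A = -3 (A = -69 + 66 = -3)
(c*A)*L(-7 - t) = ((3*I*sqrt(6))*(-3))*(-143 - 11*(-7 - 1*0)) = (-9*I*sqrt(6))*(-143 - 11*(-7 + 0)) = (-9*I*sqrt(6))*(-143 - 11*(-7)) = (-9*I*sqrt(6))*(-143 + 77) = -9*I*sqrt(6)*(-66) = 594*I*sqrt(6)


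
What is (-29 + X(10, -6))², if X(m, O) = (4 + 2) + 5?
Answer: 324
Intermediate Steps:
X(m, O) = 11 (X(m, O) = 6 + 5 = 11)
(-29 + X(10, -6))² = (-29 + 11)² = (-18)² = 324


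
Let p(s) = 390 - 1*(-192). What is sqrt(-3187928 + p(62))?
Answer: I*sqrt(3187346) ≈ 1785.3*I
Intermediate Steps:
p(s) = 582 (p(s) = 390 + 192 = 582)
sqrt(-3187928 + p(62)) = sqrt(-3187928 + 582) = sqrt(-3187346) = I*sqrt(3187346)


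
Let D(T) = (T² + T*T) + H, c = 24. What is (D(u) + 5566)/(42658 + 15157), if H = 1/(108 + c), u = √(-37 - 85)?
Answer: 140501/1526316 ≈ 0.092052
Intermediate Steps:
u = I*√122 (u = √(-122) = I*√122 ≈ 11.045*I)
H = 1/132 (H = 1/(108 + 24) = 1/132 ≈ 0.0075758)
D(T) = 1/132 + 2*T² (D(T) = (T² + T*T) + 1/132 = (T² + T²) + 1/132 = 2*T² + 1/132 = 1/132 + 2*T²)
(D(u) + 5566)/(42658 + 15157) = ((1/132 + 2*(I*√122)²) + 5566)/(42658 + 15157) = ((1/132 + 2*(-122)) + 5566)/57815 = ((1/132 - 244) + 5566)*(1/57815) = (-32207/132 + 5566)*(1/57815) = (702505/132)*(1/57815) = 140501/1526316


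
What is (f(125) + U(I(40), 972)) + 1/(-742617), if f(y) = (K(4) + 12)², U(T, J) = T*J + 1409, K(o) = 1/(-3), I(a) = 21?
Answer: 1811747109/82513 ≈ 21957.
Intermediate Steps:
K(o) = -⅓
U(T, J) = 1409 + J*T (U(T, J) = J*T + 1409 = 1409 + J*T)
f(y) = 1225/9 (f(y) = (-⅓ + 12)² = (35/3)² = 1225/9)
(f(125) + U(I(40), 972)) + 1/(-742617) = (1225/9 + (1409 + 972*21)) + 1/(-742617) = (1225/9 + (1409 + 20412)) - 1/742617 = (1225/9 + 21821) - 1/742617 = 197614/9 - 1/742617 = 1811747109/82513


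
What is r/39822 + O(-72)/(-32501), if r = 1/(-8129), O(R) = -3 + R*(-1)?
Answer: -22336232123/10520997448038 ≈ -0.0021230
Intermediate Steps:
O(R) = -3 - R
r = -1/8129 ≈ -0.00012302
r/39822 + O(-72)/(-32501) = -1/8129/39822 + (-3 - 1*(-72))/(-32501) = -1/8129*1/39822 + (-3 + 72)*(-1/32501) = -1/323713038 + 69*(-1/32501) = -1/323713038 - 69/32501 = -22336232123/10520997448038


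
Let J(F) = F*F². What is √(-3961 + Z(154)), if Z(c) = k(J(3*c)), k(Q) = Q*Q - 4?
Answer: √9724154565428419 ≈ 9.8611e+7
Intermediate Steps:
J(F) = F³
k(Q) = -4 + Q² (k(Q) = Q² - 4 = -4 + Q²)
Z(c) = -4 + 729*c⁶ (Z(c) = -4 + ((3*c)³)² = -4 + (27*c³)² = -4 + 729*c⁶)
√(-3961 + Z(154)) = √(-3961 + (-4 + 729*154⁶)) = √(-3961 + (-4 + 729*13339032325696)) = √(-3961 + (-4 + 9724154565432384)) = √(-3961 + 9724154565432380) = √9724154565428419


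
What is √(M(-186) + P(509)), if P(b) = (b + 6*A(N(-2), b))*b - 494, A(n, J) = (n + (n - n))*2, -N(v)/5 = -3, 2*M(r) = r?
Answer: √350114 ≈ 591.70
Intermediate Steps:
M(r) = r/2
N(v) = 15 (N(v) = -5*(-3) = 15)
A(n, J) = 2*n (A(n, J) = (n + 0)*2 = n*2 = 2*n)
P(b) = -494 + b*(180 + b) (P(b) = (b + 6*(2*15))*b - 494 = (b + 6*30)*b - 494 = (b + 180)*b - 494 = (180 + b)*b - 494 = b*(180 + b) - 494 = -494 + b*(180 + b))
√(M(-186) + P(509)) = √((½)*(-186) + (-494 + 509² + 180*509)) = √(-93 + (-494 + 259081 + 91620)) = √(-93 + 350207) = √350114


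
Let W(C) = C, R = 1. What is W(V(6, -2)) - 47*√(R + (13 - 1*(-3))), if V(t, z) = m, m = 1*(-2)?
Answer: -2 - 47*√17 ≈ -195.79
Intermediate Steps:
m = -2
V(t, z) = -2
W(V(6, -2)) - 47*√(R + (13 - 1*(-3))) = -2 - 47*√(1 + (13 - 1*(-3))) = -2 - 47*√(1 + (13 + 3)) = -2 - 47*√(1 + 16) = -2 - 47*√17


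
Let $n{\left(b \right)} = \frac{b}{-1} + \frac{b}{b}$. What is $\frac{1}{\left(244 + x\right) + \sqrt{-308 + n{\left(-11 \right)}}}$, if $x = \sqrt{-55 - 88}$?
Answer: $\frac{1}{244 + i \sqrt{143} + 2 i \sqrt{74}} \approx 0.0040406 - 0.00048294 i$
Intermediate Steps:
$n{\left(b \right)} = 1 - b$ ($n{\left(b \right)} = b \left(-1\right) + 1 = - b + 1 = 1 - b$)
$x = i \sqrt{143}$ ($x = \sqrt{-143} = i \sqrt{143} \approx 11.958 i$)
$\frac{1}{\left(244 + x\right) + \sqrt{-308 + n{\left(-11 \right)}}} = \frac{1}{\left(244 + i \sqrt{143}\right) + \sqrt{-308 + \left(1 - -11\right)}} = \frac{1}{\left(244 + i \sqrt{143}\right) + \sqrt{-308 + \left(1 + 11\right)}} = \frac{1}{\left(244 + i \sqrt{143}\right) + \sqrt{-308 + 12}} = \frac{1}{\left(244 + i \sqrt{143}\right) + \sqrt{-296}} = \frac{1}{\left(244 + i \sqrt{143}\right) + 2 i \sqrt{74}} = \frac{1}{244 + i \sqrt{143} + 2 i \sqrt{74}}$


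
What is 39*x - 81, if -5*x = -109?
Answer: 3846/5 ≈ 769.20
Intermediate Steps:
x = 109/5 (x = -⅕*(-109) = 109/5 ≈ 21.800)
39*x - 81 = 39*(109/5) - 81 = 4251/5 - 81 = 3846/5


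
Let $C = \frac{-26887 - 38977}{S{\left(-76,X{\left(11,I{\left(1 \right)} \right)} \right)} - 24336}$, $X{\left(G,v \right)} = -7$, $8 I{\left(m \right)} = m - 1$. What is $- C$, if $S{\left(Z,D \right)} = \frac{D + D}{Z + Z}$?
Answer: $- \frac{5005664}{1849529} \approx -2.7065$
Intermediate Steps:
$I{\left(m \right)} = - \frac{1}{8} + \frac{m}{8}$ ($I{\left(m \right)} = \frac{m - 1}{8} = \frac{-1 + m}{8} = - \frac{1}{8} + \frac{m}{8}$)
$S{\left(Z,D \right)} = \frac{D}{Z}$ ($S{\left(Z,D \right)} = \frac{2 D}{2 Z} = 2 D \frac{1}{2 Z} = \frac{D}{Z}$)
$C = \frac{5005664}{1849529}$ ($C = \frac{-26887 - 38977}{- \frac{7}{-76} - 24336} = - \frac{65864}{\left(-7\right) \left(- \frac{1}{76}\right) - 24336} = - \frac{65864}{\frac{7}{76} - 24336} = - \frac{65864}{- \frac{1849529}{76}} = \left(-65864\right) \left(- \frac{76}{1849529}\right) = \frac{5005664}{1849529} \approx 2.7065$)
$- C = \left(-1\right) \frac{5005664}{1849529} = - \frac{5005664}{1849529}$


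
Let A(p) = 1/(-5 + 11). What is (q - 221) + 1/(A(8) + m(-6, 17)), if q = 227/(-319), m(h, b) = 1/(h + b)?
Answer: -1181288/5423 ≈ -217.83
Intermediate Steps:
m(h, b) = 1/(b + h)
A(p) = 1/6
q = -227/319 (q = 227*(-1/319) = -227/319 ≈ -0.71160)
(q - 221) + 1/(A(8) + m(-6, 17)) = (-227/319 - 221) + 1/(1/6 + 1/(17 - 6)) = -70726/319 + 1/(1/6 + 1/11) = -70726/319 + 1/(17/66) = -70726/319 + 66/17 = -1181288/5423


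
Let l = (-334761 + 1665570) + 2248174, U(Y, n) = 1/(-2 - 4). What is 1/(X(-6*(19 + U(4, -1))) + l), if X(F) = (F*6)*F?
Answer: 1/3655597 ≈ 2.7355e-7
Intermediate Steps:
U(Y, n) = -⅙ (U(Y, n) = 1/(-6) = -⅙)
X(F) = 6*F² (X(F) = (6*F)*F = 6*F²)
l = 3578983 (l = 1330809 + 2248174 = 3578983)
1/(X(-6*(19 + U(4, -1))) + l) = 1/(6*(-6*(19 - ⅙))² + 3578983) = 1/(6*(-6*113/6)² + 3578983) = 1/(6*(-113)² + 3578983) = 1/(6*12769 + 3578983) = 1/(76614 + 3578983) = 1/3655597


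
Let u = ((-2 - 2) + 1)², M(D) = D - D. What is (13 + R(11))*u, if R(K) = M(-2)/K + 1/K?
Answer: 1296/11 ≈ 117.82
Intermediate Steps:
M(D) = 0
R(K) = 1/K (R(K) = 0/K + 1/K = 0 + 1/K = 1/K)
u = 9 (u = (-4 + 1)² = (-3)² = 9)
(13 + R(11))*u = (13 + 1/11)*9 = (144/11)*9 = 1296/11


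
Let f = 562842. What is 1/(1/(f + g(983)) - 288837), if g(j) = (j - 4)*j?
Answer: -1525199/440533903562 ≈ -3.4622e-6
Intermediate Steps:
g(j) = j*(-4 + j) (g(j) = (-4 + j)*j = j*(-4 + j))
1/(1/(f + g(983)) - 288837) = 1/(1/(562842 + 983*(-4 + 983)) - 288837) = 1/(1/(562842 + 983*979) - 288837) = 1/(1/(562842 + 962357) - 288837) = 1/(1/1525199 - 288837) = 1/(-440533903562/1525199) = -1525199/440533903562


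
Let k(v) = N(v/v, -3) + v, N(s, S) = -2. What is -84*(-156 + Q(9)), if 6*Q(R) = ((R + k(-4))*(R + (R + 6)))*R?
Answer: 4032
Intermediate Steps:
k(v) = -2 + v
Q(R) = R*(-6 + R)*(6 + 2*R)/6 (Q(R) = (((R + (-2 - 4))*(R + (R + 6)))*R)/6 = (((R - 6)*(R + (6 + R)))*R)/6 = (((-6 + R)*(6 + 2*R))*R)/6 = (R*(-6 + R)*(6 + 2*R))/6 = R*(-6 + R)*(6 + 2*R)/6)
-84*(-156 + Q(9)) = -84*(-156 + (⅓)*9*(-18 + 9² - 3*9)) = -84*(-156 + (⅓)*9*(-18 + 81 - 27)) = -84*(-156 + (⅓)*9*36) = -84*(-156 + 108) = -84*(-48) = 4032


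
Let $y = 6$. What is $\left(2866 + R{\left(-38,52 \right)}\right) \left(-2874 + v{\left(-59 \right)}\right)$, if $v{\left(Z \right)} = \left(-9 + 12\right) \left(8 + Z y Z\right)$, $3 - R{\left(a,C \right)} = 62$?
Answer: $167881056$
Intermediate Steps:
$R{\left(a,C \right)} = -59$ ($R{\left(a,C \right)} = 3 - 62 = -59$)
$v{\left(Z \right)} = 24 + 18 Z^{2}$ ($v{\left(Z \right)} = \left(-9 + 12\right) \left(8 + Z 6 Z\right) = 3 \left(8 + 6 Z Z\right) = 3 \left(8 + 6 Z^{2}\right) = 24 + 18 Z^{2}$)
$\left(2866 + R{\left(-38,52 \right)}\right) \left(-2874 + v{\left(-59 \right)}\right) = \left(2866 - 59\right) \left(-2874 + \left(24 + 18 \left(-59\right)^{2}\right)\right) = 2807 \left(-2874 + \left(24 + 18 \cdot 3481\right)\right) = 2807 \left(-2874 + \left(24 + 62658\right)\right) = 2807 \left(-2874 + 62682\right) = 2807 \cdot 59808 = 167881056$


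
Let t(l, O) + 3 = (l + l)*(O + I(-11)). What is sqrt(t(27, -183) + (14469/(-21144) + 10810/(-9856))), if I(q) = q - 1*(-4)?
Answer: I*sqrt(3023172535715409)/542696 ≈ 101.32*I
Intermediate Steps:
I(q) = 4 + q (I(q) = q + 4 = 4 + q)
t(l, O) = -3 + 2*l*(-7 + O) (t(l, O) = -3 + (l + l)*(O + (4 - 11)) = -3 + (2*l)*(O - 7) = -3 + (2*l)*(-7 + O) = -3 + 2*l*(-7 + O))
sqrt(t(27, -183) + (14469/(-21144) + 10810/(-9856))) = sqrt((-3 - 14*27 + 2*(-183)*27) + (14469/(-21144) + 10810/(-9856))) = sqrt((-3 - 378 - 9882) + (14469*(-1/21144) + 10810*(-1/9856))) = sqrt(-10263 + (-4823/7048 - 5405/4928)) = sqrt(-10263 - 7732773/4341568) = sqrt(-44565245157/4341568) = I*sqrt(3023172535715409)/542696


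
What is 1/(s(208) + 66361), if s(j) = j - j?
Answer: 1/66361 ≈ 1.5069e-5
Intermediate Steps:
s(j) = 0
1/(s(208) + 66361) = 1/(0 + 66361) = 1/66361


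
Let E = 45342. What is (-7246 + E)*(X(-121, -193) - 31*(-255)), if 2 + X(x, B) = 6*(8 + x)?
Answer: 275243600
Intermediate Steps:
X(x, B) = 46 + 6*x (X(x, B) = -2 + 6*(8 + x) = -2 + (48 + 6*x) = 46 + 6*x)
(-7246 + E)*(X(-121, -193) - 31*(-255)) = (-7246 + 45342)*((46 + 6*(-121)) - 31*(-255)) = 38096*((46 - 726) + 7905) = 38096*(-680 + 7905) = 38096*7225 = 275243600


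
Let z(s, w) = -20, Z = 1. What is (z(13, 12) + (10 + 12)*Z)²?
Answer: 4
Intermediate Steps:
(z(13, 12) + (10 + 12)*Z)² = (-20 + (10 + 12)*1)² = (-20 + 22*1)² = (-20 + 22)² = 2² = 4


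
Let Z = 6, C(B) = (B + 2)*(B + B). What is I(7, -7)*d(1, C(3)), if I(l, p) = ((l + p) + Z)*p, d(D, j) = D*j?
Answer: -1260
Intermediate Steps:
C(B) = 2*B*(2 + B) (C(B) = (2 + B)*(2*B) = 2*B*(2 + B))
I(l, p) = p*(6 + l + p) (I(l, p) = ((l + p) + 6)*p = (6 + l + p)*p = p*(6 + l + p))
I(7, -7)*d(1, C(3)) = (-7*(6 + 7 - 7))*(1*(2*3*(2 + 3))) = (-7*6)*(1*(2*3*5)) = -42*30 = -1260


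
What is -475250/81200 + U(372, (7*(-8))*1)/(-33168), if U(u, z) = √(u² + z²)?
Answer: -9505/1624 - √8845/8292 ≈ -5.8642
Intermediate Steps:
-475250/81200 + U(372, (7*(-8))*1)/(-33168) = -475250/81200 + √(372² + ((7*(-8))*1)²)/(-33168) = -475250*1/81200 + √(138384 + (-56*1)²)*(-1/33168) = -9505/1624 + √(138384 + (-56)²)*(-1/33168) = -9505/1624 + √(138384 + 3136)*(-1/33168) = -9505/1624 + √141520*(-1/33168) = -9505/1624 + (4*√8845)*(-1/33168) = -9505/1624 - √8845/8292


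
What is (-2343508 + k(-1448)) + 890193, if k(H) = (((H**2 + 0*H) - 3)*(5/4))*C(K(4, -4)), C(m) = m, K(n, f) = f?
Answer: -11936820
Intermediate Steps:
k(H) = 15 - 5*H**2 (k(H) = (((H**2 + 0*H) - 3)*(5/4))*(-4) = (((H**2 + 0) - 3)*(5*(1/4)))*(-4) = ((H**2 - 3)*(5/4))*(-4) = ((-3 + H**2)*(5/4))*(-4) = (-15/4 + 5*H**2/4)*(-4) = 15 - 5*H**2)
(-2343508 + k(-1448)) + 890193 = (-2343508 + (15 - 5*(-1448)**2)) + 890193 = (-2343508 + (15 - 5*2096704)) + 890193 = (-2343508 + (15 - 10483520)) + 890193 = (-2343508 - 10483505) + 890193 = -12827013 + 890193 = -11936820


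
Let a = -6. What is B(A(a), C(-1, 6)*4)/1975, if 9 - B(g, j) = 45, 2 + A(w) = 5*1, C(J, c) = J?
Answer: -36/1975 ≈ -0.018228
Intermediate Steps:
A(w) = 3 (A(w) = -2 + 5*1 = -2 + 5 = 3)
B(g, j) = -36 (B(g, j) = 9 - 1*45 = 9 - 45 = -36)
B(A(a), C(-1, 6)*4)/1975 = -36/1975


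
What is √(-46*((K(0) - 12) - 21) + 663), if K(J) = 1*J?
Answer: √2181 ≈ 46.701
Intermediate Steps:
K(J) = J
√(-46*((K(0) - 12) - 21) + 663) = √(-46*((0 - 12) - 21) + 663) = √(-46*(-12 - 21) + 663) = √(-46*(-33) + 663) = √(1518 + 663) = √2181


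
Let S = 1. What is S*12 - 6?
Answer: 6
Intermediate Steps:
S*12 - 6 = 1*12 - 6 = 12 - 6 = 6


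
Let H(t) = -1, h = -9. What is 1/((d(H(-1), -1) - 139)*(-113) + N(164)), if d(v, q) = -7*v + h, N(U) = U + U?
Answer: 1/16261 ≈ 6.1497e-5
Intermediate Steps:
N(U) = 2*U
d(v, q) = -9 - 7*v (d(v, q) = -7*v - 9 = -9 - 7*v)
1/((d(H(-1), -1) - 139)*(-113) + N(164)) = 1/(((-9 - 7*(-1)) - 139)*(-113) + 2*164) = 1/(((-9 + 7) - 139)*(-113) + 328) = 1/((-2 - 139)*(-113) + 328) = 1/(-141*(-113) + 328) = 1/(15933 + 328) = 1/16261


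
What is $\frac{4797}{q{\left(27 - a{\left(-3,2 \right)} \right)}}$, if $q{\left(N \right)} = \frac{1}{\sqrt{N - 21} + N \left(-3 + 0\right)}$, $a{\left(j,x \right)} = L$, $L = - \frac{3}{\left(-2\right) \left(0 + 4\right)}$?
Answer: $- \frac{3065283}{8} + \frac{14391 \sqrt{10}}{4} \approx -3.7178 \cdot 10^{5}$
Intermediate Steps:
$L = \frac{3}{8}$ ($L = - \frac{3}{\left(-2\right) 4} = - \frac{3}{-8} = \left(-3\right) \left(- \frac{1}{8}\right) = \frac{3}{8} \approx 0.375$)
$a{\left(j,x \right)} = \frac{3}{8}$
$q{\left(N \right)} = \frac{1}{\sqrt{-21 + N} - 3 N}$ ($q{\left(N \right)} = \frac{1}{\sqrt{-21 + N} + N \left(-3\right)} = \frac{1}{\sqrt{-21 + N} - 3 N}$)
$\frac{4797}{q{\left(27 - a{\left(-3,2 \right)} \right)}} = \frac{4797}{\left(-1\right) \frac{1}{- \sqrt{-21 + \left(27 - \frac{3}{8}\right)} + 3 \left(27 - \frac{3}{8}\right)}} = \frac{4797}{\left(-1\right) \frac{1}{- \sqrt{-21 + \frac{213}{8}} + 3 \cdot \frac{213}{8}}} = \frac{4797}{\left(-1\right) \frac{1}{- \sqrt{\frac{45}{8}} + \frac{639}{8}}} = \frac{4797}{\left(-1\right) \frac{1}{- \frac{3 \sqrt{10}}{4} + \frac{639}{8}}} = \frac{4797}{\left(-1\right) \frac{1}{\frac{639}{8} - \frac{3 \sqrt{10}}{4}}} = 4797 \left(- \frac{639}{8} + \frac{3 \sqrt{10}}{4}\right) = - \frac{3065283}{8} + \frac{14391 \sqrt{10}}{4}$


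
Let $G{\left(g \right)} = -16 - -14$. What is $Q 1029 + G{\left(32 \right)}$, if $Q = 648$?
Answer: $666790$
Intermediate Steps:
$G{\left(g \right)} = -2$ ($G{\left(g \right)} = -16 + 14 = -2$)
$Q 1029 + G{\left(32 \right)} = 648 \cdot 1029 - 2 = 666792 - 2 = 666790$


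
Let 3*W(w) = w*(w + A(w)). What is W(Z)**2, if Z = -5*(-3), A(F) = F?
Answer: 22500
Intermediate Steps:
Z = 15
W(w) = 2*w**2/3 (W(w) = (w*(w + w))/3 = (w*(2*w))/3 = (2*w**2)/3 = 2*w**2/3)
W(Z)**2 = ((2/3)*15**2)**2 = ((2/3)*225)**2 = 150**2 = 22500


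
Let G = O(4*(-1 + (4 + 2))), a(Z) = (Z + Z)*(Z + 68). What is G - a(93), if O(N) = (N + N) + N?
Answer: -29886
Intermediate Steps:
a(Z) = 2*Z*(68 + Z) (a(Z) = (2*Z)*(68 + Z) = 2*Z*(68 + Z))
O(N) = 3*N (O(N) = 2*N + N = 3*N)
G = 60 (G = 3*(4*(-1 + (4 + 2))) = 3*(4*(-1 + 6)) = 3*(4*5) = 3*20 = 60)
G - a(93) = 60 - 2*93*(68 + 93) = 60 - 2*93*161 = 60 - 1*29946 = 60 - 29946 = -29886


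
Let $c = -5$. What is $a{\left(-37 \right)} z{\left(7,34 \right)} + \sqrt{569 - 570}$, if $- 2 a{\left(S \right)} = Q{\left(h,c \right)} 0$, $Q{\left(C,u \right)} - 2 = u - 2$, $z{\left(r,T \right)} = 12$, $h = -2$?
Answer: $i \approx 1.0 i$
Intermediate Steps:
$Q{\left(C,u \right)} = u$ ($Q{\left(C,u \right)} = 2 + \left(u - 2\right) = 2 + \left(-2 + u\right) = u$)
$a{\left(S \right)} = 0$ ($a{\left(S \right)} = - \frac{\left(-5\right) 0}{2} = \left(- \frac{1}{2}\right) 0 = 0$)
$a{\left(-37 \right)} z{\left(7,34 \right)} + \sqrt{569 - 570} = 0 \cdot 12 + \sqrt{569 - 570} = 0 + \sqrt{-1} = 0 + i = i$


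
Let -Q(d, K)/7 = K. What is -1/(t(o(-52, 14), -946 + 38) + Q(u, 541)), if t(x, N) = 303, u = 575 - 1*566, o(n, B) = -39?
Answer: 1/3484 ≈ 0.00028703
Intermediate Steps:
u = 9 (u = 575 - 566 = 9)
Q(d, K) = -7*K
-1/(t(o(-52, 14), -946 + 38) + Q(u, 541)) = -1/(303 - 7*541) = -1/(303 - 3787) = -1/(-3484) = -1*(-1/3484) = 1/3484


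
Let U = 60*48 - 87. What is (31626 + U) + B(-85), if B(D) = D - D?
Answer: 34419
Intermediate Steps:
B(D) = 0
U = 2793 (U = 2880 - 87 = 2793)
(31626 + U) + B(-85) = (31626 + 2793) + 0 = 34419 + 0 = 34419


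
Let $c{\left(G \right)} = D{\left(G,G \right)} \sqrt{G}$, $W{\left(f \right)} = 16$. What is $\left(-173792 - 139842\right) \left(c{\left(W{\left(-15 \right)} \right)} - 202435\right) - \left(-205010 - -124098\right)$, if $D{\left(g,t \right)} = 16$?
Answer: $63470507126$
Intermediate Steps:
$c{\left(G \right)} = 16 \sqrt{G}$
$\left(-173792 - 139842\right) \left(c{\left(W{\left(-15 \right)} \right)} - 202435\right) - \left(-205010 - -124098\right) = \left(-173792 - 139842\right) \left(16 \sqrt{16} - 202435\right) - \left(-205010 - -124098\right) = - 313634 \left(16 \cdot 4 - 202435\right) - \left(-205010 + 124098\right) = - 313634 \left(64 - 202435\right) - -80912 = \left(-313634\right) \left(-202371\right) + 80912 = 63470426214 + 80912 = 63470507126$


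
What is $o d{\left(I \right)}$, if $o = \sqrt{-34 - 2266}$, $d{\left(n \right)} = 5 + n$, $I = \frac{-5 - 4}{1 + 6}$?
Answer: $\frac{260 i \sqrt{23}}{7} \approx 178.13 i$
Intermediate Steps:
$I = - \frac{9}{7} \approx -1.2857$
$o = 10 i \sqrt{23}$ ($o = \sqrt{-2300} = 10 i \sqrt{23} \approx 47.958 i$)
$o d{\left(I \right)} = 10 i \sqrt{23} \left(5 - \frac{9}{7}\right) = 10 i \sqrt{23} \cdot \frac{26}{7} = \frac{260 i \sqrt{23}}{7}$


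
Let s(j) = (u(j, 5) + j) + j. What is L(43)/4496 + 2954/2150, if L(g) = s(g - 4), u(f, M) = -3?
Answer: 6721217/4833200 ≈ 1.3906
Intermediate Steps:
s(j) = -3 + 2*j (s(j) = (-3 + j) + j = -3 + 2*j)
L(g) = -11 + 2*g (L(g) = -3 + 2*(g - 4) = -3 + 2*(-4 + g) = -3 + (-8 + 2*g) = -11 + 2*g)
L(43)/4496 + 2954/2150 = (-11 + 2*43)/4496 + 2954/2150 = (-11 + 86)*(1/4496) + 2954*(1/2150) = 75*(1/4496) + 1477/1075 = 75/4496 + 1477/1075 = 6721217/4833200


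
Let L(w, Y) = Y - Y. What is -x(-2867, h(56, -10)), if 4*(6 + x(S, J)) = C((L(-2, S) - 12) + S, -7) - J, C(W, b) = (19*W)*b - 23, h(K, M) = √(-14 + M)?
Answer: -95715 + I*√6/2 ≈ -95715.0 + 1.2247*I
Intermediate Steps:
L(w, Y) = 0
C(W, b) = -23 + 19*W*b (C(W, b) = 19*W*b - 23 = -23 + 19*W*b)
x(S, J) = 1549/4 - 133*S/4 - J/4 (x(S, J) = -6 + ((-23 + 19*((0 - 12) + S)*(-7)) - J)/4 = -6 + ((-23 + 19*(-12 + S)*(-7)) - J)/4 = -6 + ((-23 + (1596 - 133*S)) - J)/4 = -6 + ((1573 - 133*S) - J)/4 = -6 + (1573 - J - 133*S)/4 = -6 + (1573/4 - 133*S/4 - J/4) = 1549/4 - 133*S/4 - J/4)
-x(-2867, h(56, -10)) = -(1549/4 - 133/4*(-2867) - √(-14 - 10)/4) = -(1549/4 + 381311/4 - I*√6/2) = -(95715 - I*√6/2) = -95715 + I*√6/2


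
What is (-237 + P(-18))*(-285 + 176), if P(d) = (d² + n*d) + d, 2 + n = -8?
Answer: -27141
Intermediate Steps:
n = -10 (n = -2 - 8 = -10)
P(d) = d² - 9*d (P(d) = (d² - 10*d) + d = d² - 9*d)
(-237 + P(-18))*(-285 + 176) = (-237 - 18*(-9 - 18))*(-285 + 176) = (-237 - 18*(-27))*(-109) = (-237 + 486)*(-109) = 249*(-109) = -27141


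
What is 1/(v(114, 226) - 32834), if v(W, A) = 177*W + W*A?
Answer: 1/13108 ≈ 7.6289e-5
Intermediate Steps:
v(W, A) = 177*W + A*W
1/(v(114, 226) - 32834) = 1/(114*(177 + 226) - 32834) = 1/(114*403 - 32834) = 1/(45942 - 32834) = 1/13108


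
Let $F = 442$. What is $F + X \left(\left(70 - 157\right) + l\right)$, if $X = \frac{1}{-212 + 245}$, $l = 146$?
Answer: $\frac{14645}{33} \approx 443.79$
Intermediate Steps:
$X = \frac{1}{33} \approx 0.030303$
$F + X \left(\left(70 - 157\right) + l\right) = 442 + \frac{\left(70 - 157\right) + 146}{33} = 442 + \frac{-87 + 146}{33} = 442 + \frac{1}{33} \cdot 59 = 442 + \frac{59}{33} = \frac{14645}{33}$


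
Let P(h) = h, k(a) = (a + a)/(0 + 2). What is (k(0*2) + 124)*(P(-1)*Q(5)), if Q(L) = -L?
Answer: 620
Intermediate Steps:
k(a) = a (k(a) = (2*a)/2 = (2*a)*(1/2) = a)
(k(0*2) + 124)*(P(-1)*Q(5)) = (0*2 + 124)*(-(-1)*5) = (0 + 124)*(-1*(-5)) = 124*5 = 620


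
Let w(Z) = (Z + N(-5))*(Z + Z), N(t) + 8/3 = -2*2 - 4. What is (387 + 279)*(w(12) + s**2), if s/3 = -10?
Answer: 620712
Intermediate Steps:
s = -30 (s = 3*(-10) = -30)
N(t) = -32/3 (N(t) = -8/3 + (-2*2 - 4) = -8/3 + (-4 - 4) = -8/3 - 8 = -32/3)
w(Z) = 2*Z*(-32/3 + Z) (w(Z) = (Z - 32/3)*(Z + Z) = (-32/3 + Z)*(2*Z) = 2*Z*(-32/3 + Z))
(387 + 279)*(w(12) + s**2) = (387 + 279)*((2/3)*12*(-32 + 3*12) + (-30)**2) = 666*((2/3)*12*(-32 + 36) + 900) = 666*((2/3)*12*4 + 900) = 666*(32 + 900) = 666*932 = 620712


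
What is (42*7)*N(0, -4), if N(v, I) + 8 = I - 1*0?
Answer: -3528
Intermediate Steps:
N(v, I) = -8 + I (N(v, I) = -8 + (I - 1*0) = -8 + (I + 0) = -8 + I)
(42*7)*N(0, -4) = (42*7)*(-8 - 4) = 294*(-12) = -3528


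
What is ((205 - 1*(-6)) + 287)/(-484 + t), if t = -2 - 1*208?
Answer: -249/347 ≈ -0.71758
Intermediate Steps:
t = -210 (t = -2 - 208 = -210)
((205 - 1*(-6)) + 287)/(-484 + t) = ((205 - 1*(-6)) + 287)/(-484 - 210) = ((205 + 6) + 287)/(-694) = (211 + 287)*(-1/694) = 498*(-1/694) = -249/347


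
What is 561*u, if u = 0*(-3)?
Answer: 0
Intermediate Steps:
u = 0
561*u = 561*0 = 0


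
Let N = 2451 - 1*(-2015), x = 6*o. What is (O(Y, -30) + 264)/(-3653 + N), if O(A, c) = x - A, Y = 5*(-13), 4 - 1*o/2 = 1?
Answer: 365/813 ≈ 0.44895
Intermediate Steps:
o = 6 (o = 8 - 2*1 = 8 - 2 = 6)
Y = -65
x = 36 (x = 6*6 = 36)
O(A, c) = 36 - A
N = 4466 (N = 2451 + 2015 = 4466)
(O(Y, -30) + 264)/(-3653 + N) = ((36 - 1*(-65)) + 264)/(-3653 + 4466) = ((36 + 65) + 264)/813 = (101 + 264)*(1/813) = 365*(1/813) = 365/813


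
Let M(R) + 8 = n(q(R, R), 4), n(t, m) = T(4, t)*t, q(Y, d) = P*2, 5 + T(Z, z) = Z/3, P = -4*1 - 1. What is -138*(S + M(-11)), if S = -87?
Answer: 8050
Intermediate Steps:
P = -5 (P = -4 - 1 = -5)
T(Z, z) = -5 + Z/3
q(Y, d) = -10 (q(Y, d) = -5*2 = -10)
n(t, m) = -11*t/3 (n(t, m) = (-5 + (⅓)*4)*t = (-5 + 4/3)*t = -11*t/3)
M(R) = 86/3 (M(R) = -8 - 11/3*(-10) = -8 + 110/3 = 86/3)
-138*(S + M(-11)) = -138*(-87 + 86/3) = -138*(-175/3) = 8050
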